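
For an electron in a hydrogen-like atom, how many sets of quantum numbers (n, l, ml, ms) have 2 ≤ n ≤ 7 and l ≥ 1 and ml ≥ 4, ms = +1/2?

For each n in the range, tally the orbitals obeying l ≥ 1 and ml ≥ 4:
n=5 → 1; n=6 → 3; n=7 → 6.
Orbitals: 1 + 3 + 6 = 10. With ms fixed to +1/2 there is one state per orbital, so 10 states.

10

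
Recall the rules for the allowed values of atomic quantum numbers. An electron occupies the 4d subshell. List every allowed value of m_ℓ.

-2, -1, 0, 1, 2

The 4d subshell has ℓ = 2, and m_ℓ takes every integer from −ℓ to +ℓ. With ℓ = 2 that gives the 5 values -2, -1, 0, 1, 2.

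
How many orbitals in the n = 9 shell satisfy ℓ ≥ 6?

Go through ℓ = 0, …, 8 (the values permitted for n = 9).
Orbitals with ℓ ≥ 6, by ℓ: ℓ=6 → 13; ℓ=7 → 15; ℓ=8 → 17.
Total orbitals: 13 + 15 + 17 = 45.

45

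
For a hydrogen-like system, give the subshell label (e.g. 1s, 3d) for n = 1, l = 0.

1s

l = 0 corresponds to the letter 's', so the subshell is 1s.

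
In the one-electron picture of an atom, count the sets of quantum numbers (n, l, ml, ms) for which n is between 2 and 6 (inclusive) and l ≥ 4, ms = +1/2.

29

Go shell by shell, enumerating (l, ml) with l ≥ 4:
n=5 → 9; n=6 → 20.
Orbitals: 9 + 20 = 29. With ms fixed to +1/2 there is one state per orbital, so 29 states.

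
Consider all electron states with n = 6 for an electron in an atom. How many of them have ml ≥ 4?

With n = 6 the allowed l are 0, 1, …, 5.
Contributions: l=4 → 1; l=5 → 2.
Orbitals: 1 + 2 = 3. Each orbital carries two spin states, so 3 × 2 = 6 states.

6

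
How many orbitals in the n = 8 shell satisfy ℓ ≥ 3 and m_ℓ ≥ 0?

Go through ℓ = 0, …, 7 (the values permitted for n = 8).
The (ℓ, m_ℓ) pairs meeting ℓ ≥ 3 and m_ℓ ≥ 0 give: ℓ=3 → 4; ℓ=4 → 5; ℓ=5 → 6; ℓ=6 → 7; ℓ=7 → 8.
Total orbitals: 4 + 5 + 6 + 7 + 8 = 30.

30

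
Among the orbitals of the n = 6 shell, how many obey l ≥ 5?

11

For n = 6, l ranges over 0 … 5.
The (l, ml) pairs meeting l ≥ 5 give: l=5 → 11.
Total orbitals: 11.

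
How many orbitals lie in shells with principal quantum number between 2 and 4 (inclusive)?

Shell n has n² orbitals: 2²=4 + 3²=9 + 4²=16 = 29 orbitals.

29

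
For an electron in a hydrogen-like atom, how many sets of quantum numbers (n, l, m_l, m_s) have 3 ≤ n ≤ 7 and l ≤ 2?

90

Count contributing orbitals for each principal shell:
n=3 → 9; n=4 → 9; n=5 → 9; n=6 → 9; n=7 → 9.
Orbitals: 9 + 9 + 9 + 9 + 9 = 45. Including both spin states (m_s = ±1/2) gives 2 × 45 = 90 states.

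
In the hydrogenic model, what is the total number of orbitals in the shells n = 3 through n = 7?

135

Shell n has n² orbitals: 3²=9 + 4²=16 + 5²=25 + 6²=36 + 7²=49 = 135 orbitals.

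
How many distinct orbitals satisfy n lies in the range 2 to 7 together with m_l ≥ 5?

Count contributing orbitals for each principal shell:
n=6 → 1; n=7 → 3.
Total orbitals: 1 + 3 = 4.

4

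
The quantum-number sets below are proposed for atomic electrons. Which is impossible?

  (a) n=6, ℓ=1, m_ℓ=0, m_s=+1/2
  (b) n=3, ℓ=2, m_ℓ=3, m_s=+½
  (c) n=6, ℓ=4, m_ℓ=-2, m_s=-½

(b) has |m_ℓ| = 3 > ℓ = 2, violating −ℓ ≤ m_ℓ ≤ ℓ.
The remaining sets (a), (c) satisfy all four rules.

(b)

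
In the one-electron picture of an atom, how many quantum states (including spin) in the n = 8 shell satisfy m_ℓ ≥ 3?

30

Go through ℓ = 0, …, 7 (the values permitted for n = 8).
Orbitals with m_ℓ ≥ 3, by ℓ: ℓ=3 → 1; ℓ=4 → 2; ℓ=5 → 3; ℓ=6 → 4; ℓ=7 → 5.
Orbitals: 1 + 2 + 3 + 4 + 5 = 15. Each orbital carries two spin states, so 15 × 2 = 30 states.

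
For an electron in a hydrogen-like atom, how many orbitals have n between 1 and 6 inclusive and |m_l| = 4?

6

Treat each shell separately and count matching orbitals:
n=5 → 2; n=6 → 4.
Total orbitals: 2 + 4 = 6.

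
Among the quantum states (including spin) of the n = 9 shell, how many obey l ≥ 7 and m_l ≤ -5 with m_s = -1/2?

Go through l = 0, …, 8 (the values permitted for n = 9).
Contributions: l=7 → 3; l=8 → 4.
Orbitals: 3 + 4 = 7. With m_s fixed to a single value there is one state per orbital, giving 7 states.

7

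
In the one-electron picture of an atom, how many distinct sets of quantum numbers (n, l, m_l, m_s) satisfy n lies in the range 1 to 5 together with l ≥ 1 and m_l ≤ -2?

20

Work shell by shell — for each n, count the (l, m_l) pairs that satisfy l ≥ 1 and m_l ≤ -2:
n=3 → 1; n=4 → 3; n=5 → 6.
Orbitals: 1 + 3 + 6 = 10. Including both spin states (m_s = ±1/2) gives 2 × 10 = 20 states.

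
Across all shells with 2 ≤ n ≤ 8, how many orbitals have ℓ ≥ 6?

41

For each n in the range, tally the orbitals obeying ℓ ≥ 6:
n=7 → 13; n=8 → 28.
Total orbitals: 13 + 28 = 41.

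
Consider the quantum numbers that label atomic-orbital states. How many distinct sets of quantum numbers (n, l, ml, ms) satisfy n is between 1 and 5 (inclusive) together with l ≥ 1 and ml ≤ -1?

40

Go shell by shell, enumerating (l, ml) with l ≥ 1 and ml ≤ -1:
n=2 → 1; n=3 → 3; n=4 → 6; n=5 → 10.
Orbitals: 1 + 3 + 6 + 10 = 20. Including both spin states (ms = ±1/2) gives 2 × 20 = 40 states.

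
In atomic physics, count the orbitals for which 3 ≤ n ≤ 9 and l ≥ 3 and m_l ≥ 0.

119

Work shell by shell — for each n, count the (l, m_l) pairs that satisfy l ≥ 3 and m_l ≥ 0:
n=4 → 4; n=5 → 9; n=6 → 15; n=7 → 22; n=8 → 30; n=9 → 39.
Total orbitals: 4 + 9 + 15 + 22 + 30 + 39 = 119.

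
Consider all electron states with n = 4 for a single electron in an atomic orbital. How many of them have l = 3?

14

With n = 4 the allowed l are 0, 1, …, 3.
Orbitals with l = 3, by l: l=3 → 7.
Orbitals: 7. Each orbital carries two spin states, so 7 × 2 = 14 states.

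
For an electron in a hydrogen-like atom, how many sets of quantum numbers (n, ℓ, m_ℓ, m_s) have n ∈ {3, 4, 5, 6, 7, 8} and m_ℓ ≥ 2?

112

Work shell by shell — for each n, count the (ℓ, m_ℓ) pairs that satisfy m_ℓ ≥ 2:
n=3 → 1; n=4 → 3; n=5 → 6; n=6 → 10; n=7 → 15; n=8 → 21.
Orbitals: 1 + 3 + 6 + 10 + 15 + 21 = 56. Including both spin states (m_s = ±1/2) gives 2 × 56 = 112 states.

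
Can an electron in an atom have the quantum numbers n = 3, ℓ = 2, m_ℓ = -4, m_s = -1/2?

Invalid

The magnetic quantum number must satisfy −ℓ ≤ m_ℓ ≤ ℓ. With ℓ = 2, m_ℓ can only be -2, -1, 0, 1, 2, so m_ℓ = -4 is forbidden.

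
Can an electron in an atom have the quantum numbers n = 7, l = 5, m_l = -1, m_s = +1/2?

n = 7 is a positive integer. l = 5 satisfies 0 ≤ l ≤ n−1 = 6. m_l = -1 lies in the range −l … +l (here −5 … 5). m_s = +1/2 is one of ±1/2.
All four constraints are satisfied.

Allowed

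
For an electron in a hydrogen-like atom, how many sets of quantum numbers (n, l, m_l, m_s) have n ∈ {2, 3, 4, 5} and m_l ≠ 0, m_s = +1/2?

40

For each n in the range, tally the orbitals obeying m_l ≠ 0:
n=2 → 2; n=3 → 6; n=4 → 12; n=5 → 20.
Orbitals: 2 + 6 + 12 + 20 = 40. With m_s fixed to +1/2 there is one state per orbital, so 40 states.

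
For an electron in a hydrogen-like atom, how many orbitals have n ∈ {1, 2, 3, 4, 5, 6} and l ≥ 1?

85

For each n in the range, tally the orbitals obeying l ≥ 1:
n=2 → 3; n=3 → 8; n=4 → 15; n=5 → 24; n=6 → 35.
Total orbitals: 3 + 8 + 15 + 24 + 35 = 85.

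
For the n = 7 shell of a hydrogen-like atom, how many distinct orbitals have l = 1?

With n = 7 the allowed l are 0, 1, …, 6.
Per l-value: l=1 → 3.
Total orbitals: 3.

3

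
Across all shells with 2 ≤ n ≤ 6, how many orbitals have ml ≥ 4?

4

Per-shell orbital counts meeting the constraint:
n=5 → 1; n=6 → 3.
Total orbitals: 1 + 3 = 4.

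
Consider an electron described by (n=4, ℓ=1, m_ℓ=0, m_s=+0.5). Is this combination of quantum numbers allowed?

n = 4 is a positive integer. ℓ = 1 satisfies 0 ≤ ℓ ≤ n−1 = 3. m_ℓ = 0 lies in the range −ℓ … +ℓ (here −1 … 1). m_s = +1/2 is one of ±1/2.
All four constraints are satisfied.

Valid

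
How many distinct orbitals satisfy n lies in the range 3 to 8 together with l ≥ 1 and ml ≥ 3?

35

For each n in the range, tally the orbitals obeying l ≥ 1 and ml ≥ 3:
n=4 → 1; n=5 → 3; n=6 → 6; n=7 → 10; n=8 → 15.
Total orbitals: 1 + 3 + 6 + 10 + 15 = 35.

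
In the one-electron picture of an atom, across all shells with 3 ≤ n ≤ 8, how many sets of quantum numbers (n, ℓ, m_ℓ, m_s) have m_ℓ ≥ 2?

Per-shell orbital counts meeting the constraint:
n=3 → 1; n=4 → 3; n=5 → 6; n=6 → 10; n=7 → 15; n=8 → 21.
Orbitals: 1 + 3 + 6 + 10 + 15 + 21 = 56. Including both spin states (m_s = ±1/2) gives 2 × 56 = 112 states.

112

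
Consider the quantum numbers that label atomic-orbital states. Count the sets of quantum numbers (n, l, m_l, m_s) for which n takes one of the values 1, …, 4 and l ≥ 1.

Go shell by shell, enumerating (l, m_l) with l ≥ 1:
n=2 → 3; n=3 → 8; n=4 → 15.
Orbitals: 3 + 8 + 15 = 26. Including both spin states (m_s = ±1/2) gives 2 × 26 = 52 states.

52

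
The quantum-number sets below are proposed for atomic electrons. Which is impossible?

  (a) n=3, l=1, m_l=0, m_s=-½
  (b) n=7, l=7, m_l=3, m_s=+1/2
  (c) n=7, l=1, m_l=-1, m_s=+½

(b)

(b) has l = 7 ≥ n = 7, violating 0 ≤ l ≤ n−1.
The remaining sets (a), (c) satisfy all four rules.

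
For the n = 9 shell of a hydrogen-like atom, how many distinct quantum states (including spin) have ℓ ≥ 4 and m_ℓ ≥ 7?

With n = 9 the allowed ℓ are 0, 1, …, 8.
Contributions: ℓ=7 → 1; ℓ=8 → 2.
Orbitals: 1 + 2 = 3. Each orbital carries two spin states, so 3 × 2 = 6 states.

6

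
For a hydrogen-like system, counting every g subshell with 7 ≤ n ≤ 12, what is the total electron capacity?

108

A g subshell (l = 4) exists for every n ≥ 5, so shells n = 7, 8, 9, 10, 11, 12 each contribute one — 6 subshells.
Since each g subshell holds 2(2·4+1) = 18 electrons, the total is 6 × 18 = 108.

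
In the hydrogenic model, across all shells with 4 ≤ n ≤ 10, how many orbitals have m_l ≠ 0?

322

Work shell by shell — for each n, count the (l, m_l) pairs that satisfy m_l ≠ 0:
n=4 → 12; n=5 → 20; n=6 → 30; n=7 → 42; n=8 → 56; n=9 → 72; n=10 → 90.
Total orbitals: 12 + 20 + 30 + 42 + 56 + 72 + 90 = 322.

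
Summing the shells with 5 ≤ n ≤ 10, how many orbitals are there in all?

355

Shell n has n² orbitals: 5²=25 + 6²=36 + 7²=49 + 8²=64 + 9²=81 + 10²=100 = 355 orbitals.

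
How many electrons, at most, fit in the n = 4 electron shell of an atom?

32

A shell holds 2n² electrons: 2 × 4² = 2 × 16 = 32.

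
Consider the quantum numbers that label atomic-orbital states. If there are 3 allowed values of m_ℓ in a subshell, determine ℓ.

ℓ = 1 (p)

m_ℓ ranges over 2ℓ+1 integers, so 2ℓ+1 = 3 ⇒ ℓ = 1.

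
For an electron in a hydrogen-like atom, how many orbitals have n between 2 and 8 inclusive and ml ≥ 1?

84

Go shell by shell, enumerating (l, ml) with ml ≥ 1:
n=2 → 1; n=3 → 3; n=4 → 6; n=5 → 10; n=6 → 15; n=7 → 21; n=8 → 28.
Total orbitals: 1 + 3 + 6 + 10 + 15 + 21 + 28 = 84.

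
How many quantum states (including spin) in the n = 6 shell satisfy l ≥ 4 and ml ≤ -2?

14

For n = 6, l ranges over 0 … 5.
The (l, ml) pairs meeting l ≥ 4 and ml ≤ -2 give: l=4 → 3; l=5 → 4.
Orbitals: 3 + 4 = 7. Each orbital carries two spin states, so 7 × 2 = 14 states.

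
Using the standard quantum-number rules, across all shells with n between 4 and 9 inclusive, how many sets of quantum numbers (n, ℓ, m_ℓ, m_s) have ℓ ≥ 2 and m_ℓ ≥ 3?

112

Count contributing orbitals for each principal shell:
n=4 → 1; n=5 → 3; n=6 → 6; n=7 → 10; n=8 → 15; n=9 → 21.
Orbitals: 1 + 3 + 6 + 10 + 15 + 21 = 56. Including both spin states (m_s = ±1/2) gives 2 × 56 = 112 states.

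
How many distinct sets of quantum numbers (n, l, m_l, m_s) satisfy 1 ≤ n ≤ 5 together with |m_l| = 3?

12

Treat each shell separately and count matching orbitals:
n=4 → 2; n=5 → 4.
Orbitals: 2 + 4 = 6. Including both spin states (m_s = ±1/2) gives 2 × 6 = 12 states.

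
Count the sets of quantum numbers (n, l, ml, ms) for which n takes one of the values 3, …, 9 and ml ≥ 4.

70

Work shell by shell — for each n, count the (l, ml) pairs that satisfy ml ≥ 4:
n=5 → 1; n=6 → 3; n=7 → 6; n=8 → 10; n=9 → 15.
Orbitals: 1 + 3 + 6 + 10 + 15 = 35. Including both spin states (ms = ±1/2) gives 2 × 35 = 70 states.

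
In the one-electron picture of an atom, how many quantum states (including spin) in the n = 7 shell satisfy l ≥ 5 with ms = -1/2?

For n = 7, l ranges over 0 … 6.
Per l-value: l=5 → 11; l=6 → 13.
Orbitals: 11 + 13 = 24. With ms fixed to a single value there is one state per orbital, giving 24 states.

24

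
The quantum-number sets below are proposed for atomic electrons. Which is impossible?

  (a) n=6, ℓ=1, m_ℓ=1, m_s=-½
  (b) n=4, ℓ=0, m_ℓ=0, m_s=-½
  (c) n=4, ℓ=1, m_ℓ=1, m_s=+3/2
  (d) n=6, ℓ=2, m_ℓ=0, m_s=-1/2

(c)

(c) has m_s = +3/2, but an electron's spin must be ±1/2.
The remaining sets (a), (b), (d) satisfy all four rules.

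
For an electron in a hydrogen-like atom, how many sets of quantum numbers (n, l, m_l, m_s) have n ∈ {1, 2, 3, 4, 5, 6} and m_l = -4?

Work shell by shell — for each n, count the (l, m_l) pairs that satisfy m_l = -4:
n=5 → 1; n=6 → 2.
Orbitals: 1 + 2 = 3. Including both spin states (m_s = ±1/2) gives 2 × 3 = 6 states.

6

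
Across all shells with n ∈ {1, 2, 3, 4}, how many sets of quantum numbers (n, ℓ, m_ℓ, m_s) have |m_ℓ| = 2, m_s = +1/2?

6

Work shell by shell — for each n, count the (ℓ, m_ℓ) pairs that satisfy |m_ℓ| = 2:
n=3 → 2; n=4 → 4.
Orbitals: 2 + 4 = 6. With m_s fixed to +1/2 there is one state per orbital, so 6 states.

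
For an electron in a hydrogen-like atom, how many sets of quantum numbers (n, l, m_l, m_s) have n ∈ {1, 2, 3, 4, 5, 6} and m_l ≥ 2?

40

Go shell by shell, enumerating (l, m_l) with m_l ≥ 2:
n=3 → 1; n=4 → 3; n=5 → 6; n=6 → 10.
Orbitals: 1 + 3 + 6 + 10 = 20. Including both spin states (m_s = ±1/2) gives 2 × 20 = 40 states.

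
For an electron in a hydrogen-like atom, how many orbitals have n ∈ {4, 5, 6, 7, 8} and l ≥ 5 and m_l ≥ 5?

10

Per-shell orbital counts meeting the constraint:
n=6 → 1; n=7 → 3; n=8 → 6.
Total orbitals: 1 + 3 + 6 = 10.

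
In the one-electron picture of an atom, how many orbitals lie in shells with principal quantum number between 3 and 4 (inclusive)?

Shell n has n² orbitals: 3²=9 + 4²=16 = 25 orbitals.

25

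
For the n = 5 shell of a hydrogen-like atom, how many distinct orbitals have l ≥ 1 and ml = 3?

2

With n = 5 the allowed l are 0, 1, …, 4.
Contributions: l=3 → 1; l=4 → 1.
Total orbitals: 1 + 1 = 2.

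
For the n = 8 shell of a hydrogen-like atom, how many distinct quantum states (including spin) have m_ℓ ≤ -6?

The n = 8 shell has ℓ = 0 through 7; check each.
The (ℓ, m_ℓ) pairs meeting m_ℓ ≤ -6 give: ℓ=6 → 1; ℓ=7 → 2.
Orbitals: 1 + 2 = 3. Each orbital carries two spin states, so 3 × 2 = 6 states.

6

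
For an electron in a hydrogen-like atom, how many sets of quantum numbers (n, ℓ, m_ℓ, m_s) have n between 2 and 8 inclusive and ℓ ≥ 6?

Per-shell orbital counts meeting the constraint:
n=7 → 13; n=8 → 28.
Orbitals: 13 + 28 = 41. Including both spin states (m_s = ±1/2) gives 2 × 41 = 82 states.

82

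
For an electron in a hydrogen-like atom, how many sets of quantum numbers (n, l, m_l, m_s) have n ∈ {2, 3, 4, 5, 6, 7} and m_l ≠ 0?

224

Count contributing orbitals for each principal shell:
n=2 → 2; n=3 → 6; n=4 → 12; n=5 → 20; n=6 → 30; n=7 → 42.
Orbitals: 2 + 6 + 12 + 20 + 30 + 42 = 112. Including both spin states (m_s = ±1/2) gives 2 × 112 = 224 states.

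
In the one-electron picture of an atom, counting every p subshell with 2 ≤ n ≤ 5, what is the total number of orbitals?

A p subshell (l = 1) exists for every n ≥ 2, so shells n = 2, 3, 4, 5 each contribute one — 4 subshells.
Since each p subshell has 2·1+1 = 3 orbitals, the total is 4 × 3 = 12.

12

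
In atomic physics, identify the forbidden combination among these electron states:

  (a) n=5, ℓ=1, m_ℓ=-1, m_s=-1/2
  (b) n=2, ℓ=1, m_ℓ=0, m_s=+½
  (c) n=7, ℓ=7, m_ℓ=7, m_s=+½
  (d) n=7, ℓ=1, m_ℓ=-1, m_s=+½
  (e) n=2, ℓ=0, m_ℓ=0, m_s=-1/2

(c) has ℓ = 7 ≥ n = 7, violating 0 ≤ ℓ ≤ n−1.
The remaining sets (a), (b), (d), (e) satisfy all four rules.

(c)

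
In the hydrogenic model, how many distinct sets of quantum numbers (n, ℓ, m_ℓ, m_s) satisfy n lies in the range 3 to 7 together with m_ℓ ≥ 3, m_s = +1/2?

Go shell by shell, enumerating (ℓ, m_ℓ) with m_ℓ ≥ 3:
n=4 → 1; n=5 → 3; n=6 → 6; n=7 → 10.
Orbitals: 1 + 3 + 6 + 10 = 20. With m_s fixed to +1/2 there is one state per orbital, so 20 states.

20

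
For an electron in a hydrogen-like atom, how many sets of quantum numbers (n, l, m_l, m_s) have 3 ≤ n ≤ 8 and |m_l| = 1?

Count contributing orbitals for each principal shell:
n=3 → 4; n=4 → 6; n=5 → 8; n=6 → 10; n=7 → 12; n=8 → 14.
Orbitals: 4 + 6 + 8 + 10 + 12 + 14 = 54. Including both spin states (m_s = ±1/2) gives 2 × 54 = 108 states.

108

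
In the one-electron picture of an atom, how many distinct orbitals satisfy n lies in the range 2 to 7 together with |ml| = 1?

Work shell by shell — for each n, count the (l, ml) pairs that satisfy |ml| = 1:
n=2 → 2; n=3 → 4; n=4 → 6; n=5 → 8; n=6 → 10; n=7 → 12.
Total orbitals: 2 + 4 + 6 + 8 + 10 + 12 = 42.

42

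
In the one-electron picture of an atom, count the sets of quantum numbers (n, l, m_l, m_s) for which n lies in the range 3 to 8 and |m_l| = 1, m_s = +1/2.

54

Per-shell orbital counts meeting the constraint:
n=3 → 4; n=4 → 6; n=5 → 8; n=6 → 10; n=7 → 12; n=8 → 14.
Orbitals: 4 + 6 + 8 + 10 + 12 + 14 = 54. With m_s fixed to +1/2 there is one state per orbital, so 54 states.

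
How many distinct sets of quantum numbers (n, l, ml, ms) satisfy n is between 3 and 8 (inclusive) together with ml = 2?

42

Go shell by shell, enumerating (l, ml) with ml = 2:
n=3 → 1; n=4 → 2; n=5 → 3; n=6 → 4; n=7 → 5; n=8 → 6.
Orbitals: 1 + 2 + 3 + 4 + 5 + 6 = 21. Including both spin states (ms = ±1/2) gives 2 × 21 = 42 states.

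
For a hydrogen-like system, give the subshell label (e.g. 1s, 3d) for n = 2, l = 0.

2s

l = 0 corresponds to the letter 's', so the subshell is 2s.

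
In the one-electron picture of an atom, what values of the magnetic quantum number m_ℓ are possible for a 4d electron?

-2, -1, 0, 1, 2

The 4d subshell has ℓ = 2, and m_ℓ takes every integer from −ℓ to +ℓ. With ℓ = 2 that gives the 5 values -2, -1, 0, 1, 2.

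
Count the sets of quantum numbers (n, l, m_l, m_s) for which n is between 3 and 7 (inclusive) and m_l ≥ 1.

Work shell by shell — for each n, count the (l, m_l) pairs that satisfy m_l ≥ 1:
n=3 → 3; n=4 → 6; n=5 → 10; n=6 → 15; n=7 → 21.
Orbitals: 3 + 6 + 10 + 15 + 21 = 55. Including both spin states (m_s = ±1/2) gives 2 × 55 = 110 states.

110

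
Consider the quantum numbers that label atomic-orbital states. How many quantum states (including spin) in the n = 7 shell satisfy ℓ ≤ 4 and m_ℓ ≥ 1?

20

The n = 7 shell has ℓ = 0 through 6; check each.
Per ℓ-value: ℓ=1 → 1; ℓ=2 → 2; ℓ=3 → 3; ℓ=4 → 4.
Orbitals: 1 + 2 + 3 + 4 = 10. Each orbital carries two spin states, so 10 × 2 = 20 states.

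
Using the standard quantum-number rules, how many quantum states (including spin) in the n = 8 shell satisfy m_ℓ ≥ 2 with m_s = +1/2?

21

With n = 8 the allowed ℓ are 0, 1, …, 7.
Per ℓ-value: ℓ=2 → 1; ℓ=3 → 2; ℓ=4 → 3; ℓ=5 → 4; ℓ=6 → 5; ℓ=7 → 6.
Orbitals: 1 + 2 + 3 + 4 + 5 + 6 = 21. With m_s fixed to a single value there is one state per orbital, giving 21 states.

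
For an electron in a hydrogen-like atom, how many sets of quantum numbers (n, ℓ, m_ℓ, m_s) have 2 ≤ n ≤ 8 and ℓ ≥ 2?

For each n in the range, tally the orbitals obeying ℓ ≥ 2:
n=3 → 5; n=4 → 12; n=5 → 21; n=6 → 32; n=7 → 45; n=8 → 60.
Orbitals: 5 + 12 + 21 + 32 + 45 + 60 = 175. Including both spin states (m_s = ±1/2) gives 2 × 175 = 350 states.

350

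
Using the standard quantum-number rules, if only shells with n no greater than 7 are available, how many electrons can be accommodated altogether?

280

Total orbitals = 1² + 2² + 3² + 4² + 5² + 6² + 7² = 140. Doubling for spin gives 280 electrons.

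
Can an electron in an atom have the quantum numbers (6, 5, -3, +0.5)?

n = 6 is a positive integer. l = 5 satisfies 0 ≤ l ≤ n−1 = 5. m_l = -3 lies in the range −l … +l (here −5 … 5). m_s = +1/2 is one of ±1/2.
All four constraints are satisfied.

Allowed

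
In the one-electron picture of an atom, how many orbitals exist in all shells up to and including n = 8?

204

Total orbitals = 1² + 2² + 3² + 4² + 5² + 6² + 7² + 8² = 204.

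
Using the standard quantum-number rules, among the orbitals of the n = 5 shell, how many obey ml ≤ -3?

With n = 5 the allowed l are 0, 1, …, 4.
Per l-value: l=3 → 1; l=4 → 2.
Total orbitals: 1 + 2 = 3.

3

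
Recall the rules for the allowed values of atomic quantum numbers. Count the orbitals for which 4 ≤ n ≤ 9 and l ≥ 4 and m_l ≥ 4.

For each n in the range, tally the orbitals obeying l ≥ 4 and m_l ≥ 4:
n=5 → 1; n=6 → 3; n=7 → 6; n=8 → 10; n=9 → 15.
Total orbitals: 1 + 3 + 6 + 10 + 15 = 35.

35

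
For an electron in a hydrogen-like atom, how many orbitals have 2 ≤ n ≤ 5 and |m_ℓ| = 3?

6

Work shell by shell — for each n, count the (ℓ, m_ℓ) pairs that satisfy |m_ℓ| = 3:
n=4 → 2; n=5 → 4.
Total orbitals: 2 + 4 = 6.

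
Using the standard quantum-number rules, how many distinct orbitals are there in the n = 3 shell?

The n = 3 shell contains n² = 3² = 9 orbitals.

9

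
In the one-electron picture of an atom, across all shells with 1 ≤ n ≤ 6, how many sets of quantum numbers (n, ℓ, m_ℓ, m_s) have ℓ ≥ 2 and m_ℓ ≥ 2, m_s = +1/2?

Per-shell orbital counts meeting the constraint:
n=3 → 1; n=4 → 3; n=5 → 6; n=6 → 10.
Orbitals: 1 + 3 + 6 + 10 = 20. With m_s fixed to +1/2 there is one state per orbital, so 20 states.

20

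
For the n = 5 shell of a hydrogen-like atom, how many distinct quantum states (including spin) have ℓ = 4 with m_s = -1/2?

With n = 5 the allowed ℓ are 0, 1, …, 4.
Contributions: ℓ=4 → 9.
Orbitals: 9. With m_s fixed to a single value there is one state per orbital, giving 9 states.

9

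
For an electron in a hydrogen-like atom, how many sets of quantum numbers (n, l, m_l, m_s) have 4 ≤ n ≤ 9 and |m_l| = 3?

84

Per-shell orbital counts meeting the constraint:
n=4 → 2; n=5 → 4; n=6 → 6; n=7 → 8; n=8 → 10; n=9 → 12.
Orbitals: 2 + 4 + 6 + 8 + 10 + 12 = 42. Including both spin states (m_s = ±1/2) gives 2 × 42 = 84 states.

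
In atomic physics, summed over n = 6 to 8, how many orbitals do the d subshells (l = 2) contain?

A d subshell (l = 2) exists for every n ≥ 3, so shells n = 6, 7, 8 each contribute one — 3 subshells.
Since each d subshell has 2·2+1 = 5 orbitals, the total is 3 × 5 = 15.

15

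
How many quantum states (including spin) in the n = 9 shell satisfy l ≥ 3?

144

For n = 9, l ranges over 0 … 8.
The (l, ml) pairs meeting l ≥ 3 give: l=3 → 7; l=4 → 9; l=5 → 11; l=6 → 13; l=7 → 15; l=8 → 17.
Orbitals: 7 + 9 + 11 + 13 + 15 + 17 = 72. Each orbital carries two spin states, so 72 × 2 = 144 states.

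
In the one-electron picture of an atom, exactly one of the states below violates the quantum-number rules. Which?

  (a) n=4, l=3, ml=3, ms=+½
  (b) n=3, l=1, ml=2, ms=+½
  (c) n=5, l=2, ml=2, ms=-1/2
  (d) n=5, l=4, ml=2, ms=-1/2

(b)

(b) has |ml| = 2 > l = 1, violating −l ≤ ml ≤ l.
The remaining sets (a), (c), (d) satisfy all four rules.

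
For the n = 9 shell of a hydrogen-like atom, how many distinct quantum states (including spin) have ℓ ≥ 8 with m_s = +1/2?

The n = 9 shell has ℓ = 0 through 8; check each.
Orbitals with ℓ ≥ 8, by ℓ: ℓ=8 → 17.
Orbitals: 17. With m_s fixed to a single value there is one state per orbital, giving 17 states.

17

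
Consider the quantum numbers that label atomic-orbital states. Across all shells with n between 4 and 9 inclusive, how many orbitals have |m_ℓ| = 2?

Go shell by shell, enumerating (ℓ, m_ℓ) with |m_ℓ| = 2:
n=4 → 4; n=5 → 6; n=6 → 8; n=7 → 10; n=8 → 12; n=9 → 14.
Total orbitals: 4 + 6 + 8 + 10 + 12 + 14 = 54.

54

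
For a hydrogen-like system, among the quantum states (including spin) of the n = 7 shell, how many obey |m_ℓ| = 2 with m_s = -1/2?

10

The n = 7 shell has ℓ = 0 through 6; check each.
The (ℓ, m_ℓ) pairs meeting |m_ℓ| = 2 give: ℓ=2 → 2; ℓ=3 → 2; ℓ=4 → 2; ℓ=5 → 2; ℓ=6 → 2.
Orbitals: 2 + 2 + 2 + 2 + 2 = 10. With m_s fixed to a single value there is one state per orbital, giving 10 states.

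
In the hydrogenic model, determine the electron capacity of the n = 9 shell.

162

A shell holds 2n² electrons: 2 × 9² = 2 × 81 = 162.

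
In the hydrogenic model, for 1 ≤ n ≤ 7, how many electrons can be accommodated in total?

Total orbitals = 1² + 2² + 3² + 4² + 5² + 6² + 7² = 140. Doubling for spin gives 280 electrons.

280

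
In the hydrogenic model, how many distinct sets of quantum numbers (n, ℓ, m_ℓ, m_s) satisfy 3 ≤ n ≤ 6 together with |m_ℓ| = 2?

Work shell by shell — for each n, count the (ℓ, m_ℓ) pairs that satisfy |m_ℓ| = 2:
n=3 → 2; n=4 → 4; n=5 → 6; n=6 → 8.
Orbitals: 2 + 4 + 6 + 8 = 20. Including both spin states (m_s = ±1/2) gives 2 × 20 = 40 states.

40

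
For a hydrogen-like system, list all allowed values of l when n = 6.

0, 1, 2, 3, 4, 5

l is an integer with 0 ≤ l ≤ n−1, so for n = 6: l = 0, 1, 2, 3, 4, 5.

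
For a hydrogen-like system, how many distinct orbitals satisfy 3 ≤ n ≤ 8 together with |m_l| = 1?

54

Count contributing orbitals for each principal shell:
n=3 → 4; n=4 → 6; n=5 → 8; n=6 → 10; n=7 → 12; n=8 → 14.
Total orbitals: 4 + 6 + 8 + 10 + 12 + 14 = 54.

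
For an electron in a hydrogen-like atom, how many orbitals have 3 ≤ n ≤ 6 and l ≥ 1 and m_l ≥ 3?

10

Go shell by shell, enumerating (l, m_l) with l ≥ 1 and m_l ≥ 3:
n=4 → 1; n=5 → 3; n=6 → 6.
Total orbitals: 1 + 3 + 6 = 10.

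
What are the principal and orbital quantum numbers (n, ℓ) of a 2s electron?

n = 2, ℓ = 0

The leading integer gives n = 2; the letter 's' means ℓ = 0.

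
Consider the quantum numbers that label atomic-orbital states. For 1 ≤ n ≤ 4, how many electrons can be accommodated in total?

60

Total orbitals = 1² + 2² + 3² + 4² = 30. Doubling for spin gives 60 electrons.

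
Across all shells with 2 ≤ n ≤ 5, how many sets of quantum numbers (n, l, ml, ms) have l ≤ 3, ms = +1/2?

Count contributing orbitals for each principal shell:
n=2 → 4; n=3 → 9; n=4 → 16; n=5 → 16.
Orbitals: 4 + 9 + 16 + 16 = 45. With ms fixed to +1/2 there is one state per orbital, so 45 states.

45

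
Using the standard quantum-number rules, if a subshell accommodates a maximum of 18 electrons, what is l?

2(2l+1) = 18 ⇒ 2l+1 = 9 ⇒ l = 4.

l = 4 (g)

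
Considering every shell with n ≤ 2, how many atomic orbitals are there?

Total orbitals = 1² + 2² = 5.

5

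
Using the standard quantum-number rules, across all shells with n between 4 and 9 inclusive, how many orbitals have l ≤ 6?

Per-shell orbital counts meeting the constraint:
n=4 → 16; n=5 → 25; n=6 → 36; n=7 → 49; n=8 → 49; n=9 → 49.
Total orbitals: 16 + 25 + 36 + 49 + 49 + 49 = 224.

224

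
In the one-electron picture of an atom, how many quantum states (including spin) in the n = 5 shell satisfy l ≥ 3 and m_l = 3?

4

With n = 5 the allowed l are 0, 1, …, 4.
Orbitals with l ≥ 3 and m_l = 3, by l: l=3 → 1; l=4 → 1.
Orbitals: 1 + 1 = 2. Each orbital carries two spin states, so 2 × 2 = 4 states.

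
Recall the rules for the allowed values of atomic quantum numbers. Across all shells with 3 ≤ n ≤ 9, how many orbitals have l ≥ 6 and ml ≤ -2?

Treat each shell separately and count matching orbitals:
n=7 → 5; n=8 → 11; n=9 → 18.
Total orbitals: 5 + 11 + 18 = 34.

34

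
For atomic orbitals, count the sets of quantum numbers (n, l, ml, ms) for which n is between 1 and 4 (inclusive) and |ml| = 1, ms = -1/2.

For each n in the range, tally the orbitals obeying |ml| = 1:
n=2 → 2; n=3 → 4; n=4 → 6.
Orbitals: 2 + 4 + 6 = 12. With ms fixed to -1/2 there is one state per orbital, so 12 states.

12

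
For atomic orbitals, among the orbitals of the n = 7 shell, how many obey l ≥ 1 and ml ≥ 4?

The (l, ml) pairs meeting l ≥ 1 and ml ≥ 4 give: l=4 → 1; l=5 → 2; l=6 → 3.
Total orbitals: 1 + 2 + 3 = 6.

6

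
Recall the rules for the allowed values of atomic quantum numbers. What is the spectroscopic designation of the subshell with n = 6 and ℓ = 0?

ℓ = 0 corresponds to the letter 's', so the subshell is 6s.

6s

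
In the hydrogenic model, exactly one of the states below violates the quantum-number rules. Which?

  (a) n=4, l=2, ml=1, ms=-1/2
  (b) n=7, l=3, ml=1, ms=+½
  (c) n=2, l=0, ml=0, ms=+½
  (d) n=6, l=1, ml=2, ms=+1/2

(d)

(d) has |ml| = 2 > l = 1, violating −l ≤ ml ≤ l.
The remaining sets (a), (b), (c) satisfy all four rules.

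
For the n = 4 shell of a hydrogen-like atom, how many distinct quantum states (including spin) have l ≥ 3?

14

The n = 4 shell has l = 0 through 3; check each.
The (l, m_l) pairs meeting l ≥ 3 give: l=3 → 7.
Orbitals: 7. Each orbital carries two spin states, so 7 × 2 = 14 states.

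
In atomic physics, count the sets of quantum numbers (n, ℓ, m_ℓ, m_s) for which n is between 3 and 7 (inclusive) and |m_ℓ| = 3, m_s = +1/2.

20

Work shell by shell — for each n, count the (ℓ, m_ℓ) pairs that satisfy |m_ℓ| = 3:
n=4 → 2; n=5 → 4; n=6 → 6; n=7 → 8.
Orbitals: 2 + 4 + 6 + 8 = 20. With m_s fixed to +1/2 there is one state per orbital, so 20 states.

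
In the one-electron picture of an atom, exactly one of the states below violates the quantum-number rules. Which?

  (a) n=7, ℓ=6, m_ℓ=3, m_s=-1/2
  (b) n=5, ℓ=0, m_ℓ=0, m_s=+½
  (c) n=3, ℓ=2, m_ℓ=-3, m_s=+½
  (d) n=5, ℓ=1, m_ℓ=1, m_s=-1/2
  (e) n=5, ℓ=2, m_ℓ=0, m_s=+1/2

(c)

(c) has |m_ℓ| = 3 > ℓ = 2, violating −ℓ ≤ m_ℓ ≤ ℓ.
The remaining sets (a), (b), (d), (e) satisfy all four rules.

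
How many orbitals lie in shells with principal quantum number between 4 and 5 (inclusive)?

Shell n has n² orbitals: 4²=16 + 5²=25 = 41 orbitals.

41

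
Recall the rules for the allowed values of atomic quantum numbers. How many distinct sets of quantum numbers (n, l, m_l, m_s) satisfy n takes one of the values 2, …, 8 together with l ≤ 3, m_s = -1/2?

Treat each shell separately and count matching orbitals:
n=2 → 4; n=3 → 9; n=4 → 16; n=5 → 16; n=6 → 16; n=7 → 16; n=8 → 16.
Orbitals: 4 + 9 + 16 + 16 + 16 + 16 + 16 = 93. With m_s fixed to -1/2 there is one state per orbital, so 93 states.

93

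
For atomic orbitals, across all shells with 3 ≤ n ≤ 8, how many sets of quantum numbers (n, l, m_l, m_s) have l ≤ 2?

108

Count contributing orbitals for each principal shell:
n=3 → 9; n=4 → 9; n=5 → 9; n=6 → 9; n=7 → 9; n=8 → 9.
Orbitals: 9 + 9 + 9 + 9 + 9 + 9 = 54. Including both spin states (m_s = ±1/2) gives 2 × 54 = 108 states.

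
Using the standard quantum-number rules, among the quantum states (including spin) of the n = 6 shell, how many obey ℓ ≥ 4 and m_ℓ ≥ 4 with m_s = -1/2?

3

For n = 6, ℓ ranges over 0 … 5.
Per ℓ-value: ℓ=4 → 1; ℓ=5 → 2.
Orbitals: 1 + 2 = 3. With m_s fixed to a single value there is one state per orbital, giving 3 states.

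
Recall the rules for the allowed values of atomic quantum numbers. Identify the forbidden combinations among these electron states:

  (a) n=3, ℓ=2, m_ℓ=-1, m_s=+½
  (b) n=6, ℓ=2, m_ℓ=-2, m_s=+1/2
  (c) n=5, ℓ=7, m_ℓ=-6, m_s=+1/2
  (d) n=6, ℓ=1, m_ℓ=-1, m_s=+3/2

(c) and (d)

(c) has ℓ = 7 ≥ n = 5, violating 0 ≤ ℓ ≤ n−1.
(d) has m_s = +3/2, but an electron's spin must be ±1/2.
The remaining sets (a), (b) satisfy all four rules.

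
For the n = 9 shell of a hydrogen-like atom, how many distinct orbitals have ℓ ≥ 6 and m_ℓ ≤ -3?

With n = 9 the allowed ℓ are 0, 1, …, 8.
Orbitals with ℓ ≥ 6 and m_ℓ ≤ -3, by ℓ: ℓ=6 → 4; ℓ=7 → 5; ℓ=8 → 6.
Total orbitals: 4 + 5 + 6 = 15.

15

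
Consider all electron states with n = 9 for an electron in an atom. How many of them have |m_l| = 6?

For n = 9, l ranges over 0 … 8.
Contributions: l=6 → 2; l=7 → 2; l=8 → 2.
Orbitals: 2 + 2 + 2 = 6. Each orbital carries two spin states, so 6 × 2 = 12 states.

12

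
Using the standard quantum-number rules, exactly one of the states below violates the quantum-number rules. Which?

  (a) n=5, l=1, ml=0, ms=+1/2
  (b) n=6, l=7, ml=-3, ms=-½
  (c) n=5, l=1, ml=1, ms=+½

(b)

(b) has l = 7 ≥ n = 6, violating 0 ≤ l ≤ n−1.
The remaining sets (a), (c) satisfy all four rules.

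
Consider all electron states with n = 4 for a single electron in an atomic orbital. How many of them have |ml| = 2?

For n = 4, l ranges over 0 … 3.
Per l-value: l=2 → 2; l=3 → 2.
Orbitals: 2 + 2 = 4. Each orbital carries two spin states, so 4 × 2 = 8 states.

8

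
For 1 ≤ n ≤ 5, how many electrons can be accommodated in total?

110

Total orbitals = 1² + 2² + 3² + 4² + 5² = 55. Doubling for spin gives 110 electrons.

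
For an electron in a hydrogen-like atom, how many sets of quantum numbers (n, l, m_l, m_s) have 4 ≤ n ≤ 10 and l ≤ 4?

Per-shell orbital counts meeting the constraint:
n=4 → 16; n=5 → 25; n=6 → 25; n=7 → 25; n=8 → 25; n=9 → 25; n=10 → 25.
Orbitals: 16 + 25 + 25 + 25 + 25 + 25 + 25 = 166. Including both spin states (m_s = ±1/2) gives 2 × 166 = 332 states.

332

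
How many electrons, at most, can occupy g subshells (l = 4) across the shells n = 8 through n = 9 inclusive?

36

A g subshell (l = 4) exists for every n ≥ 5, so shells n = 8, 9 each contribute one — 2 subshells.
Since each g subshell holds 2(2·4+1) = 18 electrons, the total is 2 × 18 = 36.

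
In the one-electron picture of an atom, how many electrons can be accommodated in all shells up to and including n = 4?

60

Total orbitals = 1² + 2² + 3² + 4² = 30. Doubling for spin gives 60 electrons.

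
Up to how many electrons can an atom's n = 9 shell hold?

162

A shell holds 2n² electrons: 2 × 9² = 2 × 81 = 162.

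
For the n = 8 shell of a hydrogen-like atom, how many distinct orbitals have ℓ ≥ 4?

Go through ℓ = 0, …, 7 (the values permitted for n = 8).
Per ℓ-value: ℓ=4 → 9; ℓ=5 → 11; ℓ=6 → 13; ℓ=7 → 15.
Total orbitals: 9 + 11 + 13 + 15 = 48.

48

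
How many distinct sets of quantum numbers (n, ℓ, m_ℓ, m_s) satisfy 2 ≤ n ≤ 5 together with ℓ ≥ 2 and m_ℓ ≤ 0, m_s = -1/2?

Treat each shell separately and count matching orbitals:
n=3 → 3; n=4 → 7; n=5 → 12.
Orbitals: 3 + 7 + 12 = 22. With m_s fixed to -1/2 there is one state per orbital, so 22 states.

22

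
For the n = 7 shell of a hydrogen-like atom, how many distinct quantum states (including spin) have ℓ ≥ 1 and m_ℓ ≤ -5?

For n = 7, ℓ ranges over 0 … 6.
Orbitals with ℓ ≥ 1 and m_ℓ ≤ -5, by ℓ: ℓ=5 → 1; ℓ=6 → 2.
Orbitals: 1 + 2 = 3. Each orbital carries two spin states, so 3 × 2 = 6 states.

6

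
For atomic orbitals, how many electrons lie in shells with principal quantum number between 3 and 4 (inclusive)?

50

Shell n has n² orbitals: 3²=9 + 4²=16 = 25 orbitals.
Two spin states per orbital: 2 × 25 = 50 electrons.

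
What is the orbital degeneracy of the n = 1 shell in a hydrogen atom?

1

The n = 1 shell contains n² = 1² = 1 orbital.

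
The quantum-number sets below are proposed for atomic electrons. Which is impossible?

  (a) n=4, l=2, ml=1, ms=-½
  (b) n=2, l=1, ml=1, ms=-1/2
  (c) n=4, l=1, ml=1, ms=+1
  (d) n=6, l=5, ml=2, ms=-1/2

(c) has ms = +1, but an electron's spin must be ±1/2.
The remaining sets (a), (b), (d) satisfy all four rules.

(c)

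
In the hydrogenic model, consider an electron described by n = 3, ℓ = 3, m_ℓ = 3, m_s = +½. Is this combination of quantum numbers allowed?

Invalid

The orbital quantum number must satisfy 0 ≤ ℓ ≤ n−1. With n = 3 the allowed ℓ values are 0, 1, 2, so ℓ = 3 is out of range.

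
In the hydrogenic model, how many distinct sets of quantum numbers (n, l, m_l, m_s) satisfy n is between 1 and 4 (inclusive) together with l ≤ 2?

Work shell by shell — for each n, count the (l, m_l) pairs that satisfy l ≤ 2:
n=1 → 1; n=2 → 4; n=3 → 9; n=4 → 9.
Orbitals: 1 + 4 + 9 + 9 = 23. Including both spin states (m_s = ±1/2) gives 2 × 23 = 46 states.

46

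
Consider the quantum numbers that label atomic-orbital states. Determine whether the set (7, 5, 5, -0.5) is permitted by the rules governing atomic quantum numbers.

n = 7 is a positive integer. ℓ = 5 satisfies 0 ≤ ℓ ≤ n−1 = 6. m_ℓ = 5 lies in the range −ℓ … +ℓ (here −5 … 5). m_s = -1/2 is one of ±1/2.
All four constraints are satisfied.

Yes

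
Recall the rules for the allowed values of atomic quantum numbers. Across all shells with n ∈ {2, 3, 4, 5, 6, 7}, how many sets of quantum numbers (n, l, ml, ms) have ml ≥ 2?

70

Work shell by shell — for each n, count the (l, ml) pairs that satisfy ml ≥ 2:
n=3 → 1; n=4 → 3; n=5 → 6; n=6 → 10; n=7 → 15.
Orbitals: 1 + 3 + 6 + 10 + 15 = 35. Including both spin states (ms = ±1/2) gives 2 × 35 = 70 states.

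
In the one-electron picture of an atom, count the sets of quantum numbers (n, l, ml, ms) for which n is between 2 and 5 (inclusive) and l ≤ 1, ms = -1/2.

16

Go shell by shell, enumerating (l, ml) with l ≤ 1:
n=2 → 4; n=3 → 4; n=4 → 4; n=5 → 4.
Orbitals: 4 + 4 + 4 + 4 = 16. With ms fixed to -1/2 there is one state per orbital, so 16 states.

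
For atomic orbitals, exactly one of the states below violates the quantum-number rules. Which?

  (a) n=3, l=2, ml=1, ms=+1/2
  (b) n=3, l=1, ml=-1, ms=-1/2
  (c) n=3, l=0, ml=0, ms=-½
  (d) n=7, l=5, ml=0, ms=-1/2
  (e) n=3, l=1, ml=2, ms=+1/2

(e)

(e) has |ml| = 2 > l = 1, violating −l ≤ ml ≤ l.
The remaining sets (a), (b), (c), (d) satisfy all four rules.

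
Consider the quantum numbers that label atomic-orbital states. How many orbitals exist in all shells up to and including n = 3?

Total orbitals = 1² + 2² + 3² = 14.

14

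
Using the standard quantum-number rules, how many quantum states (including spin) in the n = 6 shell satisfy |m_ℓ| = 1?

20

With n = 6 the allowed ℓ are 0, 1, …, 5.
The (ℓ, m_ℓ) pairs meeting |m_ℓ| = 1 give: ℓ=1 → 2; ℓ=2 → 2; ℓ=3 → 2; ℓ=4 → 2; ℓ=5 → 2.
Orbitals: 2 + 2 + 2 + 2 + 2 = 10. Each orbital carries two spin states, so 10 × 2 = 20 states.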